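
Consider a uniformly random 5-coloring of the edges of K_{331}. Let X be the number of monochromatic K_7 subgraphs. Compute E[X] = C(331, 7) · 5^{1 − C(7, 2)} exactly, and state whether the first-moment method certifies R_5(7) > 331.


E[X] = C(331, 7) · 5^{1 − 21} = 81027017349850 · 5^{−20} = 81027017349850/95367431640625.
As a reduced fraction: E[X] = 3241080693994/3814697265625 ≈ 0.8496.
Is E[X] < 1? YES.
Since E[X] < 1, there exists a 5-coloring of K_{331} with no monochromatic K_7; hence R_5(7) > 331.

E[X] = 3241080693994/3814697265625 ≈ 0.8496; E[X] < 1, so R_5(7) > 331.


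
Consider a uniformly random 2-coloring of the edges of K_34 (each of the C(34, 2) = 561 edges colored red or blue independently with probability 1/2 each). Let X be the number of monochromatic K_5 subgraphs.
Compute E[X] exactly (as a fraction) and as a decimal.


Let X = Σ_S X_S over the C(34, 5) = 278256 subsets S of size 5, where X_S = 1 if the K_5 on S is monochromatic.
For a fixed S, the K_5 on S has C(5, 2) = 10 edges. P[all 10 edges red] = (1/2)^10, and likewise for blue, so P[monochromatic] = 2·(1/2)^10 = 2^{1 − 10} = 1/512.
Summing: E[X] = C(34, 5) · 2^{1 − 10} = 278256 · 1/512 = 17391/32.
Numerically: E[X] ≈ 543.46875.

E[X] = C(34,5)·2^(1−C(5,2)) = 17391/32 ≈ 543.46875.


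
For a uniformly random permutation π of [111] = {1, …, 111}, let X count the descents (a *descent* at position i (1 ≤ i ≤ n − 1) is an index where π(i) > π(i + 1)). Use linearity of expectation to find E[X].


Write X = Σ X_I over i = 1, …, 110, with X_I the indicator of one descent.
There are 110 indicators.
For each fixed i, the pair (π(i), π(i+1)) is a uniformly random ordered pair of distinct values from {1, …, 111}; by symmetry P[π(i) > π(i+1)] = 1/2.
By linearity: E[X] = 110 · (1/2) = (111 − 1) · (1/2) = 55 ≈ 55.000000.

E[X] = 55 = 55.000000.


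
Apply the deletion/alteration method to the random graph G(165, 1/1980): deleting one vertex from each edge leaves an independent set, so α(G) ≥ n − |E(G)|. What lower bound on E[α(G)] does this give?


E[|E(G)|] = C(165, 2)·p = 13530 · (1/1980) = 41/6.
E[α(G)] ≥ n − E[|E(G)|] = 165 − 41/6 = 949/6.
Numerically: ≈ 158.166667.
(This is only a lower bound; the true E[α(G)] may be larger.)

E[α(G)] ≥ 949/6 ≈ 158.166667.


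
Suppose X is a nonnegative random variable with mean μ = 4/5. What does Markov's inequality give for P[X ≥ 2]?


μ = E[X] = 4/5, a = 2.
Markov: P[X ≥ 2] ≤ μ/a = (4/5)/2 = 2/5.
Numerically: ≈ 0.4000.
(Since a = 2 > μ = 0.8000, the bound 2/5 is < 1 and informative.)

P[X ≥ 2] ≤ 2/5 ≈ 0.4000.


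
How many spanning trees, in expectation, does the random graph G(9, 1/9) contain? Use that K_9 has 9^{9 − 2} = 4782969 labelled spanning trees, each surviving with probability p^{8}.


K_9 has 9^{9 − 2} = 4782969 labelled spanning trees.
For each such spanning tree H, let X_H = 1 if all 8 edges of H are present in G. Then P[X_H = 1] = p^{8} = (1/9)^{8} = 1/43046721.
By linearity of expectation: E[X] = Σ_H E[X_H] = 4782969 · p^{8} = 4782969 · 1/43046721 = 1/9.
Numerically: E[X] ≈ 0.111.

E[X] = 4782969 · (1/9)^{8} = 1/9 ≈ 0.111.


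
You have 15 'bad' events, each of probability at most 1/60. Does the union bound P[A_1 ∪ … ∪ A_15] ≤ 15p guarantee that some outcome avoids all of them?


Union bound: P[∪_{i=1}^{15} A_i] ≤ Σ_i P[A_i] ≤ 15·p = 15·(1/60) = 1/4.
Numerically: 1/4 ≈ 0.2500000.
Is 1/4 < 1? YES.
Since P[∪ A_i] ≤ 1/4 < 1, the complement has P[∩ A_i^c] ≥ 1 − 1/4 = 3/4 > 0, so some outcome avoids every A_i.

15·p = 1/4 ≈ 0.2500000; existence CERTIFIED by the union bound.


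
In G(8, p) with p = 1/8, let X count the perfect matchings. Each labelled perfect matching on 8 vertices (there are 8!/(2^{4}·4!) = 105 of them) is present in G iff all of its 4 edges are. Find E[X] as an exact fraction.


K_8 has 8!/(2^{4}·4!) = 105 labelled perfect matchings.
For each such perfect matching H, let X_H = 1 if all 4 edges of H are present in G. Then P[X_H = 1] = p^{4} = (1/8)^{4} = 1/4096.
By linearity of expectation: E[X] = Σ_H E[X_H] = 105 · p^{4} = 105 · 1/4096 = 105/4096.
Numerically: E[X] ≈ 0.0256.

E[X] = 105 · (1/8)^{4} = 105/4096 ≈ 0.0256.


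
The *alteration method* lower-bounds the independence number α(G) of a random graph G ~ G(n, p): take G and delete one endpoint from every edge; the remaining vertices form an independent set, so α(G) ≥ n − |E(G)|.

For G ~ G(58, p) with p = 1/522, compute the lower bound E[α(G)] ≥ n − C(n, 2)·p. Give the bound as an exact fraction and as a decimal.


E[|E(G)|] = C(58, 2)·p = 1653 · (1/522) = 19/6.
E[α(G)] ≥ n − E[|E(G)|] = 58 − 19/6 = 329/6.
Numerically: ≈ 54.83333.
(This is only a lower bound; the true E[α(G)] may be larger.)

E[α(G)] ≥ 329/6 ≈ 54.83333.


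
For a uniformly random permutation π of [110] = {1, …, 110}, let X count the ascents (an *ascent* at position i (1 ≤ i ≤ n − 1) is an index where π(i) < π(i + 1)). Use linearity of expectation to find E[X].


Write X = Σ X_I over i = 1, …, 109, with X_I the indicator of one ascent.
There are 109 indicators.
For each fixed i, the pair (π(i), π(i+1)) is a uniformly random ordered pair of distinct values from {1, …, 110}; by symmetry P[π(i) < π(i+1)] = 1/2.
By linearity: E[X] = 109 · (1/2) = (110 − 1) · (1/2) = 109/2 ≈ 54.500000.

E[X] = 109/2 = 54.500000.


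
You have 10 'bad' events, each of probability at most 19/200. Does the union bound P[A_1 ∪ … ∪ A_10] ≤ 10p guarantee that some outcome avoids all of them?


Union bound: P[∪_{i=1}^{10} A_i] ≤ Σ_i P[A_i] ≤ 10·p = 10·(19/200) = 19/20.
Numerically: 19/20 ≈ 0.950000.
Is 19/20 < 1? YES.
Since P[∪ A_i] ≤ 19/20 < 1, the complement has P[∩ A_i^c] ≥ 1 − 19/20 = 1/20 > 0, so some outcome avoids every A_i.

10·p = 19/20 ≈ 0.950000; existence CERTIFIED by the union bound.


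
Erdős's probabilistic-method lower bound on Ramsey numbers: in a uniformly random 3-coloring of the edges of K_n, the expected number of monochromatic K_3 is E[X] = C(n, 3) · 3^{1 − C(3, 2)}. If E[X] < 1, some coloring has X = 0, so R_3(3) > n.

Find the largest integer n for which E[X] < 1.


We need C(n, 3) · 3^{1 − 3} < 1, i.e. C(n, 3) < 3^{3 − 1} = 9.
Check values of n near the boundary:
  n = 3: C(3, 3) = 1; 1 < 9? YES
  n = 4: C(4, 3) = 4; 4 < 9? YES
  n = 5: C(5, 3) = 10; 10 < 9? NO
The largest n with C(n, 3) < 9 is n = 4 (where E[X] = 4/9 ≈ 0.44444). Hence R_3(3) > 4, i.e. R_3(3) ≥ 5.

Largest n = 4; hence R_3(3) > 4.


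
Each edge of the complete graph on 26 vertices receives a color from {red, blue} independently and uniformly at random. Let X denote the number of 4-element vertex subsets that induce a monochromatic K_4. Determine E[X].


Let X = Σ_S X_S over the C(26, 4) = 14950 subsets S of size 4, where X_S = 1 if the K_4 on S is monochromatic.
For a fixed S, the K_4 on S has C(4, 2) = 6 edges. P[all 6 edges red] = (1/2)^6, and likewise for blue, so P[monochromatic] = 2·(1/2)^6 = 2^{1 − 6} = 1/32.
By linearity of expectation: E[X] = C(26, 4) · 2^{1 − 6} = 14950 · 1/32 = 7475/16.
Numerically: E[X] ≈ 467.187500.

E[X] = C(26,4)·2^(1−C(4,2)) = 7475/16 ≈ 467.187500.


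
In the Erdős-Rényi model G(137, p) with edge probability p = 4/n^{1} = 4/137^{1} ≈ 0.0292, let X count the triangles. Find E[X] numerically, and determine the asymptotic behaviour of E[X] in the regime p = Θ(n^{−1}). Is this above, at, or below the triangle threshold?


Number of potential triangles: C(137, 3) = 419220.
Each occurs with probability p³ ≈ (0.0292)³ ≈ 2.488962e-05.
By linearity: E[X] = C(137, 3)·p³ ≈ 419220 · 2.488962e-05 ≈ 10.4342.
Here α = 1, so p = 4/n is exactly at the triangle threshold p ~ 1/n. Asymptotically E[X] → c³/6 = 4³/6 = 32/3 ≈ 10.6667, a bounded constant. In this regime the triangle count is asymptotically Poisson(c³/6).

E[X] ≈ 10.4342; in regime p = Θ(1/n^{1}) E[X] stays bounded (at the triangle threshold p ~ 1/n).


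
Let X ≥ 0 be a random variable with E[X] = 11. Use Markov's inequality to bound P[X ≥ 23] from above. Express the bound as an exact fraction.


μ = E[X] = 11, a = 23.
Markov: P[X ≥ 23] ≤ μ/a = (11)/23 = 11/23.
Numerically: ≈ 0.47826.
(Since a = 23 > μ = 11.00000, the bound 11/23 is < 1 and informative.)

P[X ≥ 23] ≤ 11/23 ≈ 0.47826.


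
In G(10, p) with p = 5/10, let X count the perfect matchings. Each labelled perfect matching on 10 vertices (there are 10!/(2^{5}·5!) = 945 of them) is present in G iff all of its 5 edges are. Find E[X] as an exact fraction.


K_10 has 10!/(2^{5}·5!) = 945 labelled perfect matchings.
For each such perfect matching H, let X_H = 1 if all 5 edges of H are present in G. Then P[X_H = 1] = p^{5} = (1/2)^{5} = 1/32.
By linearity of expectation: E[X] = Σ_H E[X_H] = 945 · p^{5} = 945 · 1/32 = 945/32.
Numerically: E[X] ≈ 29.5312.

E[X] = 945 · (1/2)^{5} = 945/32 ≈ 29.5312.


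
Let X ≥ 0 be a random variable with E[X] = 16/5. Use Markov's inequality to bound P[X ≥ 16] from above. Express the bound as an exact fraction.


μ = E[X] = 16/5, a = 16.
Markov: P[X ≥ 16] ≤ μ/a = (16/5)/16 = 1/5.
Numerically: ≈ 0.20000.
(Since a = 16 > μ = 3.20000, the bound 1/5 is < 1 and informative.)

P[X ≥ 16] ≤ 1/5 ≈ 0.20000.


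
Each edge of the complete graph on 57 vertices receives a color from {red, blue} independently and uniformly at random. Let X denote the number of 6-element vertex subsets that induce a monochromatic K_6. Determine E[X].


Let X = Σ_S X_S over the C(57, 6) = 36288252 subsets S of size 6, where X_S = 1 if the K_6 on S is monochromatic.
For a fixed S, the K_6 on S has C(6, 2) = 15 edges. P[all 15 edges red] = (1/2)^15, and likewise for blue, so P[monochromatic] = 2·(1/2)^15 = 2^{1 − 15} = 1/16384.
By linearity: E[X] = C(57, 6) · 2^{1 − 15} = 36288252 · 1/16384 = 9072063/4096.
Numerically: E[X] ≈ 2214.85913.

E[X] = C(57,6)·2^(1−C(6,2)) = 9072063/4096 ≈ 2214.85913.


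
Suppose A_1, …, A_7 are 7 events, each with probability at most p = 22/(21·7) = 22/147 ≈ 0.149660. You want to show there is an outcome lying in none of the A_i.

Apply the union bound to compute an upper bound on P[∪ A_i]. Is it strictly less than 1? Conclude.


Union bound: P[∪_{i=1}^{7} A_i] ≤ Σ_i P[A_i] ≤ 7·p = 7·(22/147) = 22/21.
Numerically: 22/21 ≈ 1.047619.
Is 22/21 < 1? NO.
Since the bound 22/21 is ≥ 1, the union bound is uninformative here; it does NOT by itself certify existence.

7·p = 22/21 ≈ 1.047619; existence NOT certified by the union bound.


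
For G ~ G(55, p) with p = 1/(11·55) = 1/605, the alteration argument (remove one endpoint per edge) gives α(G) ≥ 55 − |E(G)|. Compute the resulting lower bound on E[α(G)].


E[|E(G)|] = C(55, 2)·p = 1485 · (1/605) = 27/11.
E[α(G)] ≥ n − E[|E(G)|] = 55 − 27/11 = 578/11.
Numerically: ≈ 52.54545.
(This is only a lower bound; the true E[α(G)] may be larger.)

E[α(G)] ≥ 578/11 ≈ 52.54545.


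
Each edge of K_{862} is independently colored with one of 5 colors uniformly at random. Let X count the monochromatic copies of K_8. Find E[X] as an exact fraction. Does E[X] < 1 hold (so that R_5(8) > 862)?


E[X] = C(862, 8) · 5^{1 − 28} = 7317951015318931845 · 5^{−27} = 7317951015318931845/7450580596923828125.
As a reduced fraction: E[X] = 1463590203063786369/1490116119384765625 ≈ 0.9821988.
Is E[X] < 1? YES.
Since E[X] < 1, there exists a 5-coloring of K_{862} with no monochromatic K_8; hence R_5(8) > 862.

E[X] = 1463590203063786369/1490116119384765625 ≈ 0.9821988; E[X] < 1, so R_5(8) > 862.


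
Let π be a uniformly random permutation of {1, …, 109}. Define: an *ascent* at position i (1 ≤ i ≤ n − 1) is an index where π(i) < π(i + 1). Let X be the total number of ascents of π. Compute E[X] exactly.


Write X = Σ X_I over i = 1, …, 108, with X_I the indicator of one ascent.
There are 108 indicators.
For each fixed i, the pair (π(i), π(i+1)) is a uniformly random ordered pair of distinct values from {1, …, 109}; by symmetry P[π(i) < π(i+1)] = 1/2.
By linearity: E[X] = 108 · (1/2) = (109 − 1) · (1/2) = 54 ≈ 54.000.

E[X] = 54 = 54.000.


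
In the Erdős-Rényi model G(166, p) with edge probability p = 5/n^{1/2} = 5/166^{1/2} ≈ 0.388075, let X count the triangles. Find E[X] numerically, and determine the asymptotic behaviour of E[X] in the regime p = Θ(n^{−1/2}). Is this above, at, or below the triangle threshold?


Number of potential triangles: C(166, 3) = 748660.
Each occurs with probability p³ ≈ (0.388075)³ ≈ 5.84450697e-02.
By linearity: E[X] = C(166, 3)·p³ ≈ 748660 · 5.84450697e-02 ≈ 43755.485887.
Since α = 1/2 < 1, p = c/n^{1/2} ≫ 1/n is above the triangle threshold p ~ 1/n. Asymptotically E[X] ~ (c³/6)·n^{3(1−α)} = (5³/6)·n^{1.5} → ∞; triangles are abundant w.h.p.

E[X] ≈ 43755.485887; in regime p = Θ(1/n^{1/2}) E[X] diverges (above the triangle threshold p ~ 1/n).


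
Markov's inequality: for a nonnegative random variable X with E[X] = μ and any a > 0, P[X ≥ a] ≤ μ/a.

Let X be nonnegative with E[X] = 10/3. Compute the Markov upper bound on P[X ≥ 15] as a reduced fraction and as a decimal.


μ = E[X] = 10/3, a = 15.
Markov: P[X ≥ 15] ≤ μ/a = (10/3)/15 = 2/9.
Numerically: ≈ 0.222.
(Since a = 15 > μ = 3.333, the bound 2/9 is < 1 and informative.)

P[X ≥ 15] ≤ 2/9 ≈ 0.222.


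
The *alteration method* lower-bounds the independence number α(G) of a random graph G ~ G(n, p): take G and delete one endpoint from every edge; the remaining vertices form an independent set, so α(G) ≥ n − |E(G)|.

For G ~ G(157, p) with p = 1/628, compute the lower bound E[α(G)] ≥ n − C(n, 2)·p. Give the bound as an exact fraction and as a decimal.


E[|E(G)|] = C(157, 2)·p = 12246 · (1/628) = 39/2.
E[α(G)] ≥ n − E[|E(G)|] = 157 − 39/2 = 275/2.
Numerically: ≈ 137.5000.
(This is only a lower bound; the true E[α(G)] may be larger.)

E[α(G)] ≥ 275/2 ≈ 137.5000.


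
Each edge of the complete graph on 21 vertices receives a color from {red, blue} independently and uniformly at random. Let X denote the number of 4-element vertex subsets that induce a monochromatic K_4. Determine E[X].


Let X = Σ_S X_S over the C(21, 4) = 5985 subsets S of size 4, where X_S = 1 if the K_4 on S is monochromatic.
For a fixed S, the K_4 on S has C(4, 2) = 6 edges. P[all 6 edges red] = (1/2)^6, and likewise for blue, so P[monochromatic] = 2·(1/2)^6 = 2^{1 − 6} = 1/32.
By linearity: E[X] = C(21, 4) · 2^{1 − 6} = 5985 · 1/32 = 5985/32.
Numerically: E[X] ≈ 187.0312.

E[X] = C(21,4)·2^(1−C(4,2)) = 5985/32 ≈ 187.0312.


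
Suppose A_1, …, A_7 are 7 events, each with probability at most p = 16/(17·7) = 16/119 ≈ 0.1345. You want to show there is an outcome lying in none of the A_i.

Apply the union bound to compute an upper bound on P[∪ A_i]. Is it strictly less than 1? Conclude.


Union bound: P[∪_{i=1}^{7} A_i] ≤ Σ_i P[A_i] ≤ 7·p = 7·(16/119) = 16/17.
Numerically: 16/17 ≈ 0.9412.
Is 16/17 < 1? YES.
Since P[∪ A_i] ≤ 16/17 < 1, the complement has P[∩ A_i^c] ≥ 1 − 16/17 = 1/17 > 0, so some outcome avoids every A_i.

7·p = 16/17 ≈ 0.9412; existence CERTIFIED by the union bound.


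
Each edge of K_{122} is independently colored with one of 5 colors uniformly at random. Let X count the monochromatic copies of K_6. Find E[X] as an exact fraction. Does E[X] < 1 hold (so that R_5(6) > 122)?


E[X] = C(122, 6) · 5^{1 − 15} = 4042116078 · 5^{−14} = 4042116078/6103515625.
As a reduced fraction: E[X] = 4042116078/6103515625 ≈ 0.6622603.
Is E[X] < 1? YES.
Since E[X] < 1, there exists a 5-coloring of K_{122} with no monochromatic K_6; hence R_5(6) > 122.

E[X] = 4042116078/6103515625 ≈ 0.6622603; E[X] < 1, so R_5(6) > 122.


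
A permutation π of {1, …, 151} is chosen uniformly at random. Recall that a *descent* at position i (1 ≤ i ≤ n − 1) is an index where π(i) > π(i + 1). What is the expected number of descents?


Write X = Σ X_I over i = 1, …, 150, with X_I the indicator of one descent.
There are 150 indicators.
For each fixed i, the pair (π(i), π(i+1)) is a uniformly random ordered pair of distinct values from {1, …, 151}; by symmetry P[π(i) > π(i+1)] = 1/2.
By linearity: E[X] = 150 · (1/2) = (151 − 1) · (1/2) = 75 ≈ 75.00000.

E[X] = 75 = 75.00000.


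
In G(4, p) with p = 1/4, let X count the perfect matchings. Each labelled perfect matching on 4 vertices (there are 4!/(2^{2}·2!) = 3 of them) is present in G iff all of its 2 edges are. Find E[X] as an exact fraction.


K_4 has 4!/(2^{2}·2!) = 3 labelled perfect matchings.
For each such perfect matching H, let X_H = 1 if all 2 edges of H are present in G. Then P[X_H = 1] = p^{2} = (1/4)^{2} = 1/16.
By linearity: E[X] = Σ_H E[X_H] = 3 · p^{2} = 3 · 1/16 = 3/16.
Numerically: E[X] ≈ 0.1875.

E[X] = 3 · (1/4)^{2} = 3/16 ≈ 0.1875.


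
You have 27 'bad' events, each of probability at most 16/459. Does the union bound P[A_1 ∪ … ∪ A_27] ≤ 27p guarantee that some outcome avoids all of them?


Union bound: P[∪_{i=1}^{27} A_i] ≤ Σ_i P[A_i] ≤ 27·p = 27·(16/459) = 16/17.
Numerically: 16/17 ≈ 0.941.
Is 16/17 < 1? YES.
Since P[∪ A_i] ≤ 16/17 < 1, the complement has P[∩ A_i^c] ≥ 1 − 16/17 = 1/17 > 0, so some outcome avoids every A_i.

27·p = 16/17 ≈ 0.941; existence CERTIFIED by the union bound.


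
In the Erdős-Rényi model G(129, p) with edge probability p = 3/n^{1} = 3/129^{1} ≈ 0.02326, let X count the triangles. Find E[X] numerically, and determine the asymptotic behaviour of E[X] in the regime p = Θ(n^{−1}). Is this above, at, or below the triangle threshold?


Number of potential triangles: C(129, 3) = 349504.
Each occurs with probability p³ ≈ (0.02326)³ ≈ 1.257751e-05.
By linearity: E[X] = C(129, 3)·p³ ≈ 349504 · 1.257751e-05 ≈ 4.3959.
Here α = 1, so p = 3/n is exactly at the triangle threshold p ~ 1/n. Asymptotically E[X] → c³/6 = 3³/6 = 9/2 ≈ 4.5000, a bounded constant. In this regime the triangle count is asymptotically Poisson(c³/6).

E[X] ≈ 4.3959; in regime p = Θ(1/n^{1}) E[X] stays bounded (at the triangle threshold p ~ 1/n).


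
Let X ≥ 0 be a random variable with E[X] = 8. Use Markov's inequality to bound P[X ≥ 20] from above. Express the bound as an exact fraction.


μ = E[X] = 8, a = 20.
Markov: P[X ≥ 20] ≤ μ/a = (8)/20 = 2/5.
Numerically: ≈ 0.400.
(Since a = 20 > μ = 8.000, the bound 2/5 is < 1 and informative.)

P[X ≥ 20] ≤ 2/5 ≈ 0.400.


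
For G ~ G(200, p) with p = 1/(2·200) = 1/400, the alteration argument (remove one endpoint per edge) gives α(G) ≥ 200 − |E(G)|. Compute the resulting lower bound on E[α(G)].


E[|E(G)|] = C(200, 2)·p = 19900 · (1/400) = 199/4.
E[α(G)] ≥ n − E[|E(G)|] = 200 − 199/4 = 601/4.
Numerically: ≈ 150.25000.
(This is only a lower bound; the true E[α(G)] may be larger.)

E[α(G)] ≥ 601/4 ≈ 150.25000.


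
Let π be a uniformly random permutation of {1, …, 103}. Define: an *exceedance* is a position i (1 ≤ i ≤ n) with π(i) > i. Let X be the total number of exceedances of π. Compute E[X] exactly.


Write X = Σ_{i=1}^{103} X_i, where X_i = 1_{π(i) > i}.
For each fixed i, π(i) is uniform over {1, …, 103} (marginal of a uniform permutation), so P[π(i) > i] = (n − i)/n. Summing: Σ_{i=1}^{103} (n − i)/n = (0 + 1 + … + 102)/103 = 103(103 − 1)/(2·103) = (103 − 1)/2.
Hence E[X] = Σ_{i=1}^{103} (103 − i)/103 = 51 ≈ 51.00000.

E[X] = 51 = 51.00000.


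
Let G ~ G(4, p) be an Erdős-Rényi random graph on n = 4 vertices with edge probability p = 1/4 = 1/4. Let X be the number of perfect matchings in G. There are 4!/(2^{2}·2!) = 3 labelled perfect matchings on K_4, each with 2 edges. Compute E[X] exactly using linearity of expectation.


K_4 has 4!/(2^{2}·2!) = 3 labelled perfect matchings.
For each such perfect matching H, let X_H = 1 if all 2 edges of H are present in G. Then P[X_H = 1] = p^{2} = (1/4)^{2} = 1/16.
By linearity of expectation: E[X] = Σ_H E[X_H] = 3 · p^{2} = 3 · 1/16 = 3/16.
Numerically: E[X] ≈ 0.1875.

E[X] = 3 · (1/4)^{2} = 3/16 ≈ 0.1875.


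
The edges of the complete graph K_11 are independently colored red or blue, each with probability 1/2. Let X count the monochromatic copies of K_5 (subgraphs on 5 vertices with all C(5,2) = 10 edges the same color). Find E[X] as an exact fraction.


Let X = Σ_S X_S over the C(11, 5) = 462 subsets S of size 5, where X_S = 1 if the K_5 on S is monochromatic.
For a fixed S, the K_5 on S has C(5, 2) = 10 edges. P[all 10 edges red] = (1/2)^10, and likewise for blue, so P[monochromatic] = 2·(1/2)^10 = 2^{1 − 10} = 1/512.
Summing: E[X] = C(11, 5) · 2^{1 − 10} = 462 · 1/512 = 231/256.
Numerically: E[X] ≈ 0.9023.

E[X] = C(11,5)·2^(1−C(5,2)) = 231/256 ≈ 0.9023.


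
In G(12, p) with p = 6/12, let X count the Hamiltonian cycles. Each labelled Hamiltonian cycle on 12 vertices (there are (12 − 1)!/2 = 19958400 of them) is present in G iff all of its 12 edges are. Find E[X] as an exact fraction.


K_12 has (12 − 1)!/2 = 19958400 labelled Hamiltonian cycles.
For each such Hamiltonian cycle H, let X_H = 1 if all 12 edges of H are present in G. Then P[X_H = 1] = p^{12} = (1/2)^{12} = 1/4096.
By linearity of expectation: E[X] = Σ_H E[X_H] = 19958400 · p^{12} = 19958400 · 1/4096 = 155925/32.
Numerically: E[X] ≈ 4872.7.

E[X] = 19958400 · (1/2)^{12} = 155925/32 ≈ 4872.7.


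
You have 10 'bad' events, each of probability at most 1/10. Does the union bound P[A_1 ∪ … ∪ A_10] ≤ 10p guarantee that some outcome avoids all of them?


Union bound: P[∪_{i=1}^{10} A_i] ≤ Σ_i P[A_i] ≤ 10·p = 10·(1/10) = 1.
Numerically: 1 ≈ 1.0000.
Is 1 < 1? NO.
Since the bound 1 is ≥ 1, the union bound is uninformative here; it does NOT by itself certify existence.

10·p = 1 ≈ 1.0000; existence NOT certified by the union bound.


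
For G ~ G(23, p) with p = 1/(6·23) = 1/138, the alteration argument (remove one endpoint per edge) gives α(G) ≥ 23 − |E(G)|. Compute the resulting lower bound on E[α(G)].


E[|E(G)|] = C(23, 2)·p = 253 · (1/138) = 11/6.
E[α(G)] ≥ n − E[|E(G)|] = 23 − 11/6 = 127/6.
Numerically: ≈ 21.166667.
(This is only a lower bound; the true E[α(G)] may be larger.)

E[α(G)] ≥ 127/6 ≈ 21.166667.


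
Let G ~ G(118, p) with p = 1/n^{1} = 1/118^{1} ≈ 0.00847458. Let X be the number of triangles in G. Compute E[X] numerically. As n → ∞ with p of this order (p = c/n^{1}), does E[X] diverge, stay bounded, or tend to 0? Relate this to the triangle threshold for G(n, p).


Number of potential triangles: C(118, 3) = 266916.
Each occurs with probability p³ ≈ (0.00847458)³ ≈ 6.08630873e-07.
By linearity: E[X] = C(118, 3)·p³ ≈ 266916 · 6.08630873e-07 ≈ 0.162453.
Here α = 1, so p = 1/n is exactly at the triangle threshold p ~ 1/n. Asymptotically E[X] → c³/6 = 1³/6 = 1/6 ≈ 0.166667, a bounded constant. In this regime the triangle count is asymptotically Poisson(c³/6).

E[X] ≈ 0.162453; in regime p = Θ(1/n^{1}) E[X] stays bounded (at the triangle threshold p ~ 1/n).


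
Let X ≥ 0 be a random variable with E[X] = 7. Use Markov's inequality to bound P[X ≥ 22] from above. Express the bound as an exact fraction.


μ = E[X] = 7, a = 22.
Markov: P[X ≥ 22] ≤ μ/a = (7)/22 = 7/22.
Numerically: ≈ 0.318.
(Since a = 22 > μ = 7.000, the bound 7/22 is < 1 and informative.)

P[X ≥ 22] ≤ 7/22 ≈ 0.318.


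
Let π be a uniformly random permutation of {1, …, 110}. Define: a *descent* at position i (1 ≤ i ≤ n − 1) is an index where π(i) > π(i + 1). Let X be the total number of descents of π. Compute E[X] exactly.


Write X = Σ X_I over i = 1, …, 109, with X_I the indicator of one descent.
There are 109 indicators.
For each fixed i, the pair (π(i), π(i+1)) is a uniformly random ordered pair of distinct values from {1, …, 110}; by symmetry P[π(i) > π(i+1)] = 1/2.
By linearity: E[X] = 109 · (1/2) = (110 − 1) · (1/2) = 109/2 ≈ 54.5000.

E[X] = 109/2 = 54.5000.


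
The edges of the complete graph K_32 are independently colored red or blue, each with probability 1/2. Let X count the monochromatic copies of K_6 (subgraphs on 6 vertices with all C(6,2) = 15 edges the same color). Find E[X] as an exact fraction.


Let X = Σ_S X_S over the C(32, 6) = 906192 subsets S of size 6, where X_S = 1 if the K_6 on S is monochromatic.
For a fixed S, the K_6 on S has C(6, 2) = 15 edges. P[all 15 edges red] = (1/2)^15, and likewise for blue, so P[monochromatic] = 2·(1/2)^15 = 2^{1 − 15} = 1/16384.
By linearity of expectation: E[X] = C(32, 6) · 2^{1 − 15} = 906192 · 1/16384 = 56637/1024.
Numerically: E[X] ≈ 55.309570.

E[X] = C(32,6)·2^(1−C(6,2)) = 56637/1024 ≈ 55.309570.


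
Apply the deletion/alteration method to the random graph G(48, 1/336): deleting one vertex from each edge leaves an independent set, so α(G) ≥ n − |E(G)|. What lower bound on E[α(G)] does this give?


E[|E(G)|] = C(48, 2)·p = 1128 · (1/336) = 47/14.
E[α(G)] ≥ n − E[|E(G)|] = 48 − 47/14 = 625/14.
Numerically: ≈ 44.643.
(This is only a lower bound; the true E[α(G)] may be larger.)

E[α(G)] ≥ 625/14 ≈ 44.643.


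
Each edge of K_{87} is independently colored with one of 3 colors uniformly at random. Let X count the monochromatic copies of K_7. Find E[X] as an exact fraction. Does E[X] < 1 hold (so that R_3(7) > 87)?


E[X] = C(87, 7) · 3^{1 − 21} = 5843355957 · 3^{−20} = 5843355957/3486784401.
As a reduced fraction: E[X] = 72140197/43046721 ≈ 1.6758581.
Is E[X] < 1? NO.
Since E[X] ≥ 1, the first-moment bound is inconclusive at n = 87; it does NOT by itself certify R_3(7) > 87.

E[X] = 72140197/43046721 ≈ 1.6758581; E[X] ≥ 1; first-moment method inconclusive here.


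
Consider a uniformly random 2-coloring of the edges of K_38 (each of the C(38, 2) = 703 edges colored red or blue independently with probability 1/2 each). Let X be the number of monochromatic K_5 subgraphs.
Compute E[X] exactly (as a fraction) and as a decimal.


Let X = Σ_S X_S over the C(38, 5) = 501942 subsets S of size 5, where X_S = 1 if the K_5 on S is monochromatic.
For a fixed S, the K_5 on S has C(5, 2) = 10 edges. P[all 10 edges red] = (1/2)^10, and likewise for blue, so P[monochromatic] = 2·(1/2)^10 = 2^{1 − 10} = 1/512.
By linearity: E[X] = C(38, 5) · 2^{1 − 10} = 501942 · 1/512 = 250971/256.
Numerically: E[X] ≈ 980.355.

E[X] = C(38,5)·2^(1−C(5,2)) = 250971/256 ≈ 980.355.


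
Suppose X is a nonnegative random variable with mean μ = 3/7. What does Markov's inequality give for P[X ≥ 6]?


μ = E[X] = 3/7, a = 6.
Markov: P[X ≥ 6] ≤ μ/a = (3/7)/6 = 1/14.
Numerically: ≈ 0.07143.
(Since a = 6 > μ = 0.42857, the bound 1/14 is < 1 and informative.)

P[X ≥ 6] ≤ 1/14 ≈ 0.07143.


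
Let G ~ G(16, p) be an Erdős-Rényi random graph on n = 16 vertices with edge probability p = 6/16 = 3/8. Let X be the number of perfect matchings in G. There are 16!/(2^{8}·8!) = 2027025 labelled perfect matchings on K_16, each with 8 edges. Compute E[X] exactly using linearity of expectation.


K_16 has 16!/(2^{8}·8!) = 2027025 labelled perfect matchings.
For each such perfect matching H, let X_H = 1 if all 8 edges of H are present in G. Then P[X_H = 1] = p^{8} = (3/8)^{8} = 6561/16777216.
By linearity: E[X] = Σ_H E[X_H] = 2027025 · p^{8} = 2027025 · 6561/16777216 = 13299311025/16777216.
Numerically: E[X] ≈ 792.7.

E[X] = 2027025 · (3/8)^{8} = 13299311025/16777216 ≈ 792.7.


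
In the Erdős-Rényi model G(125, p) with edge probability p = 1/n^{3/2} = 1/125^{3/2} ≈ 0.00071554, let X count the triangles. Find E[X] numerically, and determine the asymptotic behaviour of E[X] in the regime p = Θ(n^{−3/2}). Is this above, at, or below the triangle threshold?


Number of potential triangles: C(125, 3) = 317750.
Each occurs with probability p³ ≈ (0.00071554)³ ≈ 3.6635738e-10.
By linearity: E[X] = C(125, 3)·p³ ≈ 317750 · 3.6635738e-10 ≈ 0.00012.
Since α = 3/2 > 1, p = c/n^{3/2} = o(1/n) is below the triangle threshold p ~ 1/n. Asymptotically E[X] ~ (c³/6)·n^{3(1−α)} = (1³/6)·n^{-1.5} → 0, so by Markov's inequality G has no triangles w.h.p.

E[X] ≈ 0.00012; in regime p = Θ(1/n^{3/2}) E[X] tends to 0 (below the triangle threshold p ~ 1/n).


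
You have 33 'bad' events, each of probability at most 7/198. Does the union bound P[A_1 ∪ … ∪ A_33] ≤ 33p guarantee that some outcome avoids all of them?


Union bound: P[∪_{i=1}^{33} A_i] ≤ Σ_i P[A_i] ≤ 33·p = 33·(7/198) = 7/6.
Numerically: 7/6 ≈ 1.166667.
Is 7/6 < 1? NO.
Since the bound 7/6 is ≥ 1, the union bound is uninformative here; it does NOT by itself certify existence.

33·p = 7/6 ≈ 1.166667; existence NOT certified by the union bound.


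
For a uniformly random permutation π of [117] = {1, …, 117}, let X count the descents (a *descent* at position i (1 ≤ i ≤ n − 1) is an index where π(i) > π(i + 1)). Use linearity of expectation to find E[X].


Write X = Σ X_I over i = 1, …, 116, with X_I the indicator of one descent.
There are 116 indicators.
For each fixed i, the pair (π(i), π(i+1)) is a uniformly random ordered pair of distinct values from {1, …, 117}; by symmetry P[π(i) > π(i+1)] = 1/2.
By linearity: E[X] = 116 · (1/2) = (117 − 1) · (1/2) = 58 ≈ 58.00000.

E[X] = 58 = 58.00000.


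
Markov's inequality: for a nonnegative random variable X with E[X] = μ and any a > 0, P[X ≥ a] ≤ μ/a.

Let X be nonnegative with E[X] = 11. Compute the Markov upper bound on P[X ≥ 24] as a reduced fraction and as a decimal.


μ = E[X] = 11, a = 24.
Markov: P[X ≥ 24] ≤ μ/a = (11)/24 = 11/24.
Numerically: ≈ 0.4583.
(Since a = 24 > μ = 11.0000, the bound 11/24 is < 1 and informative.)

P[X ≥ 24] ≤ 11/24 ≈ 0.4583.


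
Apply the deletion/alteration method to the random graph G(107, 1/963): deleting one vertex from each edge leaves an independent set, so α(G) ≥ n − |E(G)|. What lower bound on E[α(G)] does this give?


E[|E(G)|] = C(107, 2)·p = 5671 · (1/963) = 53/9.
E[α(G)] ≥ n − E[|E(G)|] = 107 − 53/9 = 910/9.
Numerically: ≈ 101.111111.
(This is only a lower bound; the true E[α(G)] may be larger.)

E[α(G)] ≥ 910/9 ≈ 101.111111.


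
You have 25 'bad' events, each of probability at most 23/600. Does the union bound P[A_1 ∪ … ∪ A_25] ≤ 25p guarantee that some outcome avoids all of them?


Union bound: P[∪_{i=1}^{25} A_i] ≤ Σ_i P[A_i] ≤ 25·p = 25·(23/600) = 23/24.
Numerically: 23/24 ≈ 0.958.
Is 23/24 < 1? YES.
Since P[∪ A_i] ≤ 23/24 < 1, the complement has P[∩ A_i^c] ≥ 1 − 23/24 = 1/24 > 0, so some outcome avoids every A_i.

25·p = 23/24 ≈ 0.958; existence CERTIFIED by the union bound.


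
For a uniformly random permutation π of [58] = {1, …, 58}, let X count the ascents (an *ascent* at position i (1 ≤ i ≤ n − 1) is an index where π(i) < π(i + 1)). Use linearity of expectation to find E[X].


Write X = Σ X_I over i = 1, …, 57, with X_I the indicator of one ascent.
There are 57 indicators.
For each fixed i, the pair (π(i), π(i+1)) is a uniformly random ordered pair of distinct values from {1, …, 58}; by symmetry P[π(i) < π(i+1)] = 1/2.
By linearity: E[X] = 57 · (1/2) = (58 − 1) · (1/2) = 57/2 ≈ 28.500000.

E[X] = 57/2 = 28.500000.


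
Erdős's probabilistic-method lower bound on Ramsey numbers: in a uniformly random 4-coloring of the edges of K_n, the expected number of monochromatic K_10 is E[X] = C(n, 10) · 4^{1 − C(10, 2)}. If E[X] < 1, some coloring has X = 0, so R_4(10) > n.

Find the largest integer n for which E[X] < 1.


We need C(n, 10) · 4^{1 − 45} < 1, i.e. C(n, 10) < 4^{45 − 1} = 309485009821345068724781056.
Check values of n near the boundary:
  n = 2021: C(2021, 10) = 306347841644770462864800616; 306347841644770462864800616 < 309485009821345068724781056? YES
  n = 2022: C(2022, 10) = 307870445231474093395937796; 307870445231474093395937796 < 309485009821345068724781056? YES
  n = 2023: C(2023, 10) = 309399856285778485315440716; 309399856285778485315440716 < 309485009821345068724781056? YES
  n = 2024: C(2024, 10) = 310936101848269937576192656; 310936101848269937576192656 < 309485009821345068724781056? NO
  n = 2025: C(2025, 10) = 312479209053472269772600560; 312479209053472269772600560 < 309485009821345068724781056? NO
The largest n with C(n, 10) < 309485009821345068724781056 is n = 2023 (where E[X] = 77349964071444621328860179/77371252455336267181195264 ≈ 0.9997). Hence R_4(10) > 2023, i.e. R_4(10) ≥ 2024.

Largest n = 2023; hence R_4(10) > 2023.


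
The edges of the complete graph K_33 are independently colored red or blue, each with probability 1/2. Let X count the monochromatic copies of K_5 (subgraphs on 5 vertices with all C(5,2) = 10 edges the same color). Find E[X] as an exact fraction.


Let X = Σ_S X_S over the C(33, 5) = 237336 subsets S of size 5, where X_S = 1 if the K_5 on S is monochromatic.
For a fixed S, the K_5 on S has C(5, 2) = 10 edges. P[all 10 edges red] = (1/2)^10, and likewise for blue, so P[monochromatic] = 2·(1/2)^10 = 2^{1 − 10} = 1/512.
By linearity of expectation: E[X] = C(33, 5) · 2^{1 − 10} = 237336 · 1/512 = 29667/64.
Numerically: E[X] ≈ 463.54688.

E[X] = C(33,5)·2^(1−C(5,2)) = 29667/64 ≈ 463.54688.


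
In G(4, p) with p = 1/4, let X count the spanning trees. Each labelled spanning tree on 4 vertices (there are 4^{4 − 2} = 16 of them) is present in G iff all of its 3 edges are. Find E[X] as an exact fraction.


K_4 has 4^{4 − 2} = 16 labelled spanning trees.
For each such spanning tree H, let X_H = 1 if all 3 edges of H are present in G. Then P[X_H = 1] = p^{3} = (1/4)^{3} = 1/64.
By linearity: E[X] = Σ_H E[X_H] = 16 · p^{3} = 16 · 1/64 = 1/4.
Numerically: E[X] ≈ 0.25.

E[X] = 16 · (1/4)^{3} = 1/4 ≈ 0.25.


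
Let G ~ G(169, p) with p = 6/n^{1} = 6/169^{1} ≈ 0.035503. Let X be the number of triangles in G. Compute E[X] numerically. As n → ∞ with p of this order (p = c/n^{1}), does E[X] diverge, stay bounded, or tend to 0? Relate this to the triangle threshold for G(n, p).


Number of potential triangles: C(169, 3) = 790244.
Each occurs with probability p³ ≈ (0.035503)³ ≈ 4.4750062e-05.
By linearity: E[X] = C(169, 3)·p³ ≈ 790244 · 4.4750062e-05 ≈ 35.36347.
Here α = 1, so p = 6/n is exactly at the triangle threshold p ~ 1/n. Asymptotically E[X] → c³/6 = 6³/6 = 36 ≈ 36.00000, a bounded constant. In this regime the triangle count is asymptotically Poisson(c³/6).

E[X] ≈ 35.36347; in regime p = Θ(1/n^{1}) E[X] stays bounded (at the triangle threshold p ~ 1/n).


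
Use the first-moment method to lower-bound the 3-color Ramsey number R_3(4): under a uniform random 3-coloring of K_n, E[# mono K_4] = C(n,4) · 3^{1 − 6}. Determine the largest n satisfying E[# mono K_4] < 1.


We need C(n, 4) · 3^{1 − 6} < 1, i.e. C(n, 4) < 3^{6 − 1} = 243.
Check values of n near the boundary:
  n = 8: C(8, 4) = 70; 70 < 243? YES
  n = 9: C(9, 4) = 126; 126 < 243? YES
  n = 10: C(10, 4) = 210; 210 < 243? YES
  n = 11: C(11, 4) = 330; 330 < 243? NO
The largest n with C(n, 4) < 243 is n = 10 (where E[X] = 70/81 ≈ 0.8641975). Hence R_3(4) > 10, i.e. R_3(4) ≥ 11.

Largest n = 10; hence R_3(4) > 10.


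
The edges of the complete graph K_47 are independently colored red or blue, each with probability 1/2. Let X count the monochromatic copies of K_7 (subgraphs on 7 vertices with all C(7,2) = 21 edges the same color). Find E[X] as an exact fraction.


Let X = Σ_S X_S over the C(47, 7) = 62891499 subsets S of size 7, where X_S = 1 if the K_7 on S is monochromatic.
For a fixed S, the K_7 on S has C(7, 2) = 21 edges. P[all 21 edges red] = (1/2)^21, and likewise for blue, so P[monochromatic] = 2·(1/2)^21 = 2^{1 − 21} = 1/1048576.
By linearity: E[X] = C(47, 7) · 2^{1 − 21} = 62891499 · 1/1048576 = 62891499/1048576.
Numerically: E[X] ≈ 59.978007.

E[X] = C(47,7)·2^(1−C(7,2)) = 62891499/1048576 ≈ 59.978007.


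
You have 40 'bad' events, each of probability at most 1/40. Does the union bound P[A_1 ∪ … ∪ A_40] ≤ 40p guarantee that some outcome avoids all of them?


Union bound: P[∪_{i=1}^{40} A_i] ≤ Σ_i P[A_i] ≤ 40·p = 40·(1/40) = 1.
Numerically: 1 ≈ 1.0000.
Is 1 < 1? NO.
Since the bound 1 is ≥ 1, the union bound is uninformative here; it does NOT by itself certify existence.

40·p = 1 ≈ 1.0000; existence NOT certified by the union bound.


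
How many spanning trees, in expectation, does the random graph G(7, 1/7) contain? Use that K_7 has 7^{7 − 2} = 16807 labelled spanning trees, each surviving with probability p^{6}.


K_7 has 7^{7 − 2} = 16807 labelled spanning trees.
For each such spanning tree H, let X_H = 1 if all 6 edges of H are present in G. Then P[X_H = 1] = p^{6} = (1/7)^{6} = 1/117649.
By linearity of expectation: E[X] = Σ_H E[X_H] = 16807 · p^{6} = 16807 · 1/117649 = 1/7.
Numerically: E[X] ≈ 0.14286.

E[X] = 16807 · (1/7)^{6} = 1/7 ≈ 0.14286.


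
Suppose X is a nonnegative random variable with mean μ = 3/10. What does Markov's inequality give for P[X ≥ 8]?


μ = E[X] = 3/10, a = 8.
Markov: P[X ≥ 8] ≤ μ/a = (3/10)/8 = 3/80.
Numerically: ≈ 0.0375.
(Since a = 8 > μ = 0.3000, the bound 3/80 is < 1 and informative.)

P[X ≥ 8] ≤ 3/80 ≈ 0.0375.


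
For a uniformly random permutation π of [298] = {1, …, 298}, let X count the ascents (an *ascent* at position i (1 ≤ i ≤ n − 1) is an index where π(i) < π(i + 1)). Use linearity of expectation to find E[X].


Write X = Σ X_I over i = 1, …, 297, with X_I the indicator of one ascent.
There are 297 indicators.
For each fixed i, the pair (π(i), π(i+1)) is a uniformly random ordered pair of distinct values from {1, …, 298}; by symmetry P[π(i) < π(i+1)] = 1/2.
By linearity: E[X] = 297 · (1/2) = (298 − 1) · (1/2) = 297/2 ≈ 148.500000.

E[X] = 297/2 = 148.500000.


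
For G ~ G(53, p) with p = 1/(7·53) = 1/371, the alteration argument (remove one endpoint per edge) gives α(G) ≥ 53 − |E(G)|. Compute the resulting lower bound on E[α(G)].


E[|E(G)|] = C(53, 2)·p = 1378 · (1/371) = 26/7.
E[α(G)] ≥ n − E[|E(G)|] = 53 − 26/7 = 345/7.
Numerically: ≈ 49.285714.
(This is only a lower bound; the true E[α(G)] may be larger.)

E[α(G)] ≥ 345/7 ≈ 49.285714.


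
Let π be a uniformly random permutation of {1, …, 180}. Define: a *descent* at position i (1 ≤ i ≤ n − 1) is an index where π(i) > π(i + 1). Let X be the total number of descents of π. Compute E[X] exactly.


Write X = Σ X_I over i = 1, …, 179, with X_I the indicator of one descent.
There are 179 indicators.
For each fixed i, the pair (π(i), π(i+1)) is a uniformly random ordered pair of distinct values from {1, …, 180}; by symmetry P[π(i) > π(i+1)] = 1/2.
By linearity: E[X] = 179 · (1/2) = (180 − 1) · (1/2) = 179/2 ≈ 89.5000.

E[X] = 179/2 = 89.5000.


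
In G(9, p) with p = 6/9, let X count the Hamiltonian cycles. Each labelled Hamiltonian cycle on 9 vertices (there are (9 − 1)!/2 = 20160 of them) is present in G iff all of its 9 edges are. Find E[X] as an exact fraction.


K_9 has (9 − 1)!/2 = 20160 labelled Hamiltonian cycles.
For each such Hamiltonian cycle H, let X_H = 1 if all 9 edges of H are present in G. Then P[X_H = 1] = p^{9} = (2/3)^{9} = 512/19683.
By linearity: E[X] = Σ_H E[X_H] = 20160 · p^{9} = 20160 · 512/19683 = 1146880/2187.
Numerically: E[X] ≈ 524.408.

E[X] = 20160 · (2/3)^{9} = 1146880/2187 ≈ 524.408.


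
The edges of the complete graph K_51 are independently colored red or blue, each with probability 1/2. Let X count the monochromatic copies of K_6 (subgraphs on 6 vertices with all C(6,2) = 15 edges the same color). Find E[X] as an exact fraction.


Let X = Σ_S X_S over the C(51, 6) = 18009460 subsets S of size 6, where X_S = 1 if the K_6 on S is monochromatic.
For a fixed S, the K_6 on S has C(6, 2) = 15 edges. P[all 15 edges red] = (1/2)^15, and likewise for blue, so P[monochromatic] = 2·(1/2)^15 = 2^{1 − 15} = 1/16384.
By linearity: E[X] = C(51, 6) · 2^{1 − 15} = 18009460 · 1/16384 = 4502365/4096.
Numerically: E[X] ≈ 1099.2102.

E[X] = C(51,6)·2^(1−C(6,2)) = 4502365/4096 ≈ 1099.2102.
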